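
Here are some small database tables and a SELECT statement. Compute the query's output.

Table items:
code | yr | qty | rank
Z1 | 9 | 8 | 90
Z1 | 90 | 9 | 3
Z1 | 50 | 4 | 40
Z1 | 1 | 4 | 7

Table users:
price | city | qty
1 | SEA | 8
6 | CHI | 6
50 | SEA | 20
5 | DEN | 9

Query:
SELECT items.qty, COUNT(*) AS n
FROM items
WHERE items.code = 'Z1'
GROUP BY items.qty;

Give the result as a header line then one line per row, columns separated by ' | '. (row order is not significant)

== RESULT ==
items.qty | n
8 | 1
9 | 1
4 | 2

Derivation:
After WHERE (4 rows):
items.code | items.yr | items.qty | items.rank
Z1 | 9 | 8 | 90
Z1 | 90 | 9 | 3
Z1 | 50 | 4 | 40
Z1 | 1 | 4 | 7
After GROUP BY (3 rows):
items.qty | n
8 | 1
9 | 1
4 | 2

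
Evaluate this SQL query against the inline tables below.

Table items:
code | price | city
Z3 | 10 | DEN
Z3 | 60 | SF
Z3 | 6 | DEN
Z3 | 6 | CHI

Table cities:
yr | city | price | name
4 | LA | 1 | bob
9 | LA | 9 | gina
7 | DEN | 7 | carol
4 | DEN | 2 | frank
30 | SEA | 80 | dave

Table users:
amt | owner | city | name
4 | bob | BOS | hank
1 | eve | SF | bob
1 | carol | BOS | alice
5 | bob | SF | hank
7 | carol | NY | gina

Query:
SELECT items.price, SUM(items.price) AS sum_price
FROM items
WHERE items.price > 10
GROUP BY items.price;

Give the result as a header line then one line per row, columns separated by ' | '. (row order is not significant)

After WHERE (1 rows):
items.code | items.price | items.city
Z3 | 60 | SF
After GROUP BY (1 rows):
items.price | sum_price
60 | 60

== RESULT ==
items.price | sum_price
60 | 60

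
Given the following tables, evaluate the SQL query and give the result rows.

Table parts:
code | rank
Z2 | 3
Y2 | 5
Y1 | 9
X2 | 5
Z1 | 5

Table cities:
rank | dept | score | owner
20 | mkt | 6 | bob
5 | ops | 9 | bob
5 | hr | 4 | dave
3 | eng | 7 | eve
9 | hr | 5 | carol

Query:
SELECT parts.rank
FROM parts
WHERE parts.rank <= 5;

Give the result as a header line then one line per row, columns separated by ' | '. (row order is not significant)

== RESULT ==
parts.rank
3
5
5
5

Derivation:
After WHERE (4 rows):
parts.code | parts.rank
Z2 | 3
Y2 | 5
X2 | 5
Z1 | 5
After SELECT (4 rows):
parts.rank
3
5
5
5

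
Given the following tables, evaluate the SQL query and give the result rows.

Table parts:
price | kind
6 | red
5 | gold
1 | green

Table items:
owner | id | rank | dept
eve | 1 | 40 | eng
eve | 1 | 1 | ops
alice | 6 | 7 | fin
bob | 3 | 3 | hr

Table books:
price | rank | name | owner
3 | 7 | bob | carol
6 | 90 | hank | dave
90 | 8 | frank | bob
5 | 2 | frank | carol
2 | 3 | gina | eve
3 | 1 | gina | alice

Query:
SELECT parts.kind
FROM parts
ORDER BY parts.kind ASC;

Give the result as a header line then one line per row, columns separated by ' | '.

After SELECT (3 rows):
parts.kind
red
gold
green
After ORDER BY (3 rows):
parts.kind
gold
green
red

== RESULT ==
parts.kind
gold
green
red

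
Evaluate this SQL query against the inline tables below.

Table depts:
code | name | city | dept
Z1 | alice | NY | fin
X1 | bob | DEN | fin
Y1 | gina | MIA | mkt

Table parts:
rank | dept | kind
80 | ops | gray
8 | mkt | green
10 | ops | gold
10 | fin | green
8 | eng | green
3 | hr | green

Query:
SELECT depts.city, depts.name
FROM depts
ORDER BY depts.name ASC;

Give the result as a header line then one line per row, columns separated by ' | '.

After SELECT (3 rows):
depts.city | depts.name
NY | alice
DEN | bob
MIA | gina
After ORDER BY (3 rows):
depts.city | depts.name
NY | alice
DEN | bob
MIA | gina

== RESULT ==
depts.city | depts.name
NY | alice
DEN | bob
MIA | gina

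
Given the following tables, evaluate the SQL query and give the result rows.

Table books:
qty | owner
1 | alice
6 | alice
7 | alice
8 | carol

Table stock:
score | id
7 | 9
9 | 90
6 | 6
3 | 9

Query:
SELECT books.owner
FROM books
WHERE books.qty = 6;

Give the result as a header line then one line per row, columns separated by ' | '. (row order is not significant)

== RESULT ==
books.owner
alice

Derivation:
After WHERE (1 rows):
books.qty | books.owner
6 | alice
After SELECT (1 rows):
books.owner
alice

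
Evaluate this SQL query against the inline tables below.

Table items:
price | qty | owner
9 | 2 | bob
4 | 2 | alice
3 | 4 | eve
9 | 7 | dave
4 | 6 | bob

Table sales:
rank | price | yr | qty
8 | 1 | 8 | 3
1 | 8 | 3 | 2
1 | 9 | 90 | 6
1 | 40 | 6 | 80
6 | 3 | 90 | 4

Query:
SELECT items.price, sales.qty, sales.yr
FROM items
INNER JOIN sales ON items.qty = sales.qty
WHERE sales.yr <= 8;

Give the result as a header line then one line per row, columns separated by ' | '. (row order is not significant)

After JOIN sales (4 rows):
items.price | items.qty | items.owner | sales.rank | sales.price | sales.yr | sales.qty
9 | 2 | bob | 1 | 8 | 3 | 2
4 | 2 | alice | 1 | 8 | 3 | 2
3 | 4 | eve | 6 | 3 | 90 | 4
4 | 6 | bob | 1 | 9 | 90 | 6
After WHERE (2 rows):
items.price | items.qty | items.owner | sales.rank | sales.price | sales.yr | sales.qty
9 | 2 | bob | 1 | 8 | 3 | 2
4 | 2 | alice | 1 | 8 | 3 | 2
After SELECT (2 rows):
items.price | sales.qty | sales.yr
9 | 2 | 3
4 | 2 | 3

== RESULT ==
items.price | sales.qty | sales.yr
9 | 2 | 3
4 | 2 | 3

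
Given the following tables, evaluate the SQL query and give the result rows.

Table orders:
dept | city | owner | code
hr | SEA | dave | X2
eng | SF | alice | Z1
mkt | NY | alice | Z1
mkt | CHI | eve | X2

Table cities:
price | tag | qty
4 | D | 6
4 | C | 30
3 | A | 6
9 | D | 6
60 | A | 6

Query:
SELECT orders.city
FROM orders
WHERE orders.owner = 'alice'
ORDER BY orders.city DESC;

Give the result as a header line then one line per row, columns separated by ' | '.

== RESULT ==
orders.city
SF
NY

Derivation:
After WHERE (2 rows):
orders.dept | orders.city | orders.owner | orders.code
eng | SF | alice | Z1
mkt | NY | alice | Z1
After SELECT (2 rows):
orders.city
SF
NY
After ORDER BY (2 rows):
orders.city
SF
NY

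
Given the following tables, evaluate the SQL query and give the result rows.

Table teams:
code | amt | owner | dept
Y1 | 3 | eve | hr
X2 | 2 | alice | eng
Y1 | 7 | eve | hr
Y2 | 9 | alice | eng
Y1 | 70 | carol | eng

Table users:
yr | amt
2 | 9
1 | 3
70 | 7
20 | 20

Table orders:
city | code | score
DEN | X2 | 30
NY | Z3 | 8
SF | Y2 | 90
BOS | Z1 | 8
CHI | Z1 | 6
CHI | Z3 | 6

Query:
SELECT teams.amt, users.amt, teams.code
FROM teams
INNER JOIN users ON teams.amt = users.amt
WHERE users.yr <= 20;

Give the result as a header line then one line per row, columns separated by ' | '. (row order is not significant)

After JOIN users (3 rows):
teams.code | teams.amt | teams.owner | teams.dept | users.yr | users.amt
Y1 | 3 | eve | hr | 1 | 3
Y1 | 7 | eve | hr | 70 | 7
Y2 | 9 | alice | eng | 2 | 9
After WHERE (2 rows):
teams.code | teams.amt | teams.owner | teams.dept | users.yr | users.amt
Y1 | 3 | eve | hr | 1 | 3
Y2 | 9 | alice | eng | 2 | 9
After SELECT (2 rows):
teams.amt | users.amt | teams.code
3 | 3 | Y1
9 | 9 | Y2

== RESULT ==
teams.amt | users.amt | teams.code
3 | 3 | Y1
9 | 9 | Y2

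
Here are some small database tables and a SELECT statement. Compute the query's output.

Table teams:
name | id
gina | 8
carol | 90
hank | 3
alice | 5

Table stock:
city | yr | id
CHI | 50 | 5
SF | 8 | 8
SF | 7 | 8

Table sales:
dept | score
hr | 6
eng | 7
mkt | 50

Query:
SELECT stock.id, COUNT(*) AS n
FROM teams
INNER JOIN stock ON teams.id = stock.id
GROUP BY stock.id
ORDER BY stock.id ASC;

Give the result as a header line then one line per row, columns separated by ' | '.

After JOIN stock (3 rows):
teams.name | teams.id | stock.city | stock.yr | stock.id
gina | 8 | SF | 8 | 8
gina | 8 | SF | 7 | 8
alice | 5 | CHI | 50 | 5
After GROUP BY (2 rows):
stock.id | n
8 | 2
5 | 1
After ORDER BY (2 rows):
stock.id | n
5 | 1
8 | 2

== RESULT ==
stock.id | n
5 | 1
8 | 2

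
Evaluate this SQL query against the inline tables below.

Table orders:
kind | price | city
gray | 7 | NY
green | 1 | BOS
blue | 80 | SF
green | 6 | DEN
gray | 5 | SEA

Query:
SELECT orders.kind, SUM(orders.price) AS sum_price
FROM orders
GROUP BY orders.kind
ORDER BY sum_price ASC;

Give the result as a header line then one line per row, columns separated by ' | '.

After GROUP BY (3 rows):
orders.kind | sum_price
gray | 12
green | 7
blue | 80
After ORDER BY (3 rows):
orders.kind | sum_price
green | 7
gray | 12
blue | 80

== RESULT ==
orders.kind | sum_price
green | 7
gray | 12
blue | 80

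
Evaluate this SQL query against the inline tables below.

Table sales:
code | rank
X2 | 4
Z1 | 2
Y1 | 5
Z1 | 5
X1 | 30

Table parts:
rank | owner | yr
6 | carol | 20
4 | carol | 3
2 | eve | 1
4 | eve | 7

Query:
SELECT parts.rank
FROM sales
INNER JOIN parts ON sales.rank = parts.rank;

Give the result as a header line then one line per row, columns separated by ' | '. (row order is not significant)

After JOIN parts (3 rows):
sales.code | sales.rank | parts.rank | parts.owner | parts.yr
X2 | 4 | 4 | carol | 3
X2 | 4 | 4 | eve | 7
Z1 | 2 | 2 | eve | 1
After SELECT (3 rows):
parts.rank
4
4
2

== RESULT ==
parts.rank
4
4
2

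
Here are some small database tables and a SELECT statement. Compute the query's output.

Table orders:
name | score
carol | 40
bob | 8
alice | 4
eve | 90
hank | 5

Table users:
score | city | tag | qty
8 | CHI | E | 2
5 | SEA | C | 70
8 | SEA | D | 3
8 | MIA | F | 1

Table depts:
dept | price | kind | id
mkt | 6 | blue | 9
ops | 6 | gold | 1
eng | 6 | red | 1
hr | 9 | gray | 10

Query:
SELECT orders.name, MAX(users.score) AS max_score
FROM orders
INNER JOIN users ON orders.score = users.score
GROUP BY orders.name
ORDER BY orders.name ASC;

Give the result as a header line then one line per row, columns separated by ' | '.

After JOIN users (4 rows):
orders.name | orders.score | users.score | users.city | users.tag | users.qty
bob | 8 | 8 | CHI | E | 2
bob | 8 | 8 | SEA | D | 3
bob | 8 | 8 | MIA | F | 1
hank | 5 | 5 | SEA | C | 70
After GROUP BY (2 rows):
orders.name | max_score
bob | 8
hank | 5
After ORDER BY (2 rows):
orders.name | max_score
bob | 8
hank | 5

== RESULT ==
orders.name | max_score
bob | 8
hank | 5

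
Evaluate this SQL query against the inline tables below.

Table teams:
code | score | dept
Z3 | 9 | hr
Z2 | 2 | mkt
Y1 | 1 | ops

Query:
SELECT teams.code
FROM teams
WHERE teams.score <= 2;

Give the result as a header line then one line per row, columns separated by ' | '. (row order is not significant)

== RESULT ==
teams.code
Z2
Y1

Derivation:
After WHERE (2 rows):
teams.code | teams.score | teams.dept
Z2 | 2 | mkt
Y1 | 1 | ops
After SELECT (2 rows):
teams.code
Z2
Y1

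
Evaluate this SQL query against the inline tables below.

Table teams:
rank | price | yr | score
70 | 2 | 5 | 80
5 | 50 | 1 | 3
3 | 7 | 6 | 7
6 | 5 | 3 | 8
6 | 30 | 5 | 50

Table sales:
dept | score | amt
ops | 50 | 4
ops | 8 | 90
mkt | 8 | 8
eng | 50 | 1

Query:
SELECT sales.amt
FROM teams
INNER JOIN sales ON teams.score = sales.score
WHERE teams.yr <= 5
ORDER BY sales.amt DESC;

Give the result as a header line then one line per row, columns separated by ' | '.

== RESULT ==
sales.amt
90
8
4
1

Derivation:
After JOIN sales (4 rows):
teams.rank | teams.price | teams.yr | teams.score | sales.dept | sales.score | sales.amt
6 | 5 | 3 | 8 | ops | 8 | 90
6 | 5 | 3 | 8 | mkt | 8 | 8
6 | 30 | 5 | 50 | ops | 50 | 4
6 | 30 | 5 | 50 | eng | 50 | 1
After WHERE (4 rows):
teams.rank | teams.price | teams.yr | teams.score | sales.dept | sales.score | sales.amt
6 | 5 | 3 | 8 | ops | 8 | 90
6 | 5 | 3 | 8 | mkt | 8 | 8
6 | 30 | 5 | 50 | ops | 50 | 4
6 | 30 | 5 | 50 | eng | 50 | 1
After SELECT (4 rows):
sales.amt
90
8
4
1
After ORDER BY (4 rows):
sales.amt
90
8
4
1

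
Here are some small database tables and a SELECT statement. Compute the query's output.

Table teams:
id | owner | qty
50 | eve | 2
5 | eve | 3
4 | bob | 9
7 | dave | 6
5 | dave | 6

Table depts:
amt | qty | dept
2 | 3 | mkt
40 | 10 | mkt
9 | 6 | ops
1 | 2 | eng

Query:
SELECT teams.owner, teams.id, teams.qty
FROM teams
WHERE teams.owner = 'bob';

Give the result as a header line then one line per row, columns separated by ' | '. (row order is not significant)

After WHERE (1 rows):
teams.id | teams.owner | teams.qty
4 | bob | 9
After SELECT (1 rows):
teams.owner | teams.id | teams.qty
bob | 4 | 9

== RESULT ==
teams.owner | teams.id | teams.qty
bob | 4 | 9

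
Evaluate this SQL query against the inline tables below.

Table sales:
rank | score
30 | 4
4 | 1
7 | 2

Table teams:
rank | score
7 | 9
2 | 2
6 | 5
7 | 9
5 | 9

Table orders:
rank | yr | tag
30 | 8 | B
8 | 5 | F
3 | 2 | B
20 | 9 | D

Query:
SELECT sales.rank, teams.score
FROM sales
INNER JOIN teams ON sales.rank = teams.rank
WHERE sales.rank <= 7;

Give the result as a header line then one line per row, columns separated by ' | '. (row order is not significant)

After JOIN teams (2 rows):
sales.rank | sales.score | teams.rank | teams.score
7 | 2 | 7 | 9
7 | 2 | 7 | 9
After WHERE (2 rows):
sales.rank | sales.score | teams.rank | teams.score
7 | 2 | 7 | 9
7 | 2 | 7 | 9
After SELECT (2 rows):
sales.rank | teams.score
7 | 9
7 | 9

== RESULT ==
sales.rank | teams.score
7 | 9
7 | 9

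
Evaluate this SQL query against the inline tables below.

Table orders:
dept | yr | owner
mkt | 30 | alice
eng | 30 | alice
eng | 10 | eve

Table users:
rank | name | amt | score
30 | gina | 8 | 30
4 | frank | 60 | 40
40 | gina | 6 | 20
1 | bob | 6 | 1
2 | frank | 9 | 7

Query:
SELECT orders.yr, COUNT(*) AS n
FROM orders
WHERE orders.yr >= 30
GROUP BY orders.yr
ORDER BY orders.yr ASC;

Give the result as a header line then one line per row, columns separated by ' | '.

After WHERE (2 rows):
orders.dept | orders.yr | orders.owner
mkt | 30 | alice
eng | 30 | alice
After GROUP BY (1 rows):
orders.yr | n
30 | 2
After ORDER BY (1 rows):
orders.yr | n
30 | 2

== RESULT ==
orders.yr | n
30 | 2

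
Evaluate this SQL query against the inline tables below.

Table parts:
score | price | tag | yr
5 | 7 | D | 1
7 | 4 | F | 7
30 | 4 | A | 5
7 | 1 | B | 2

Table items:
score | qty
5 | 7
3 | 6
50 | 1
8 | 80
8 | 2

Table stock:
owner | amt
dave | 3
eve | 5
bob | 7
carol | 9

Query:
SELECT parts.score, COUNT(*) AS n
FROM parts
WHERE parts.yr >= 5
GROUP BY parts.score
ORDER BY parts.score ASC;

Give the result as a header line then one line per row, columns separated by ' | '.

== RESULT ==
parts.score | n
7 | 1
30 | 1

Derivation:
After WHERE (2 rows):
parts.score | parts.price | parts.tag | parts.yr
7 | 4 | F | 7
30 | 4 | A | 5
After GROUP BY (2 rows):
parts.score | n
7 | 1
30 | 1
After ORDER BY (2 rows):
parts.score | n
7 | 1
30 | 1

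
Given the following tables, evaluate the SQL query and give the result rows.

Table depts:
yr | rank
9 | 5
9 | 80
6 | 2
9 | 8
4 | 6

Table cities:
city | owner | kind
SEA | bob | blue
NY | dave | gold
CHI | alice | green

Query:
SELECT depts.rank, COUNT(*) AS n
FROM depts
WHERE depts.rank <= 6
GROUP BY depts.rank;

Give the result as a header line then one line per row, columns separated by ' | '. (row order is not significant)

After WHERE (3 rows):
depts.yr | depts.rank
9 | 5
6 | 2
4 | 6
After GROUP BY (3 rows):
depts.rank | n
5 | 1
2 | 1
6 | 1

== RESULT ==
depts.rank | n
5 | 1
2 | 1
6 | 1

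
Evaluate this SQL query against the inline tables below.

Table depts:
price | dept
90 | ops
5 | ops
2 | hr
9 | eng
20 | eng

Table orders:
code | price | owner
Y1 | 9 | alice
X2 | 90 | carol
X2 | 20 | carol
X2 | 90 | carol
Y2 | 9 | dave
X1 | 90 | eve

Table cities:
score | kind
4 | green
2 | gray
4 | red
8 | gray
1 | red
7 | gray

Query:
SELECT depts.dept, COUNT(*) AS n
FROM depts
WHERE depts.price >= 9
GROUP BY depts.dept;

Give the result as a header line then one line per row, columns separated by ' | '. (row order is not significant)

After WHERE (3 rows):
depts.price | depts.dept
90 | ops
9 | eng
20 | eng
After GROUP BY (2 rows):
depts.dept | n
ops | 1
eng | 2

== RESULT ==
depts.dept | n
ops | 1
eng | 2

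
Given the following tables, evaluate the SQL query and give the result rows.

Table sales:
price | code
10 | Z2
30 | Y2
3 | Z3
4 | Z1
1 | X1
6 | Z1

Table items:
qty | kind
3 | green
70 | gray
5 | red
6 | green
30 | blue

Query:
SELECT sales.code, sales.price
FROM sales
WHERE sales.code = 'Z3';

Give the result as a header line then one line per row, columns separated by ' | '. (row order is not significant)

After WHERE (1 rows):
sales.price | sales.code
3 | Z3
After SELECT (1 rows):
sales.code | sales.price
Z3 | 3

== RESULT ==
sales.code | sales.price
Z3 | 3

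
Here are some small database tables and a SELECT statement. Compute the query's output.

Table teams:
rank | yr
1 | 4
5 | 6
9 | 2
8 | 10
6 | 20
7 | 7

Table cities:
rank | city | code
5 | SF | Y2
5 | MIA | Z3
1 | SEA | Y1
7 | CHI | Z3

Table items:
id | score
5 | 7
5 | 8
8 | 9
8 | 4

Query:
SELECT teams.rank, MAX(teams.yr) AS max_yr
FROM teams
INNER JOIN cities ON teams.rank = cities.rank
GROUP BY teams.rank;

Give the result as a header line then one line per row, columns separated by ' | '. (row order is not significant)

== RESULT ==
teams.rank | max_yr
1 | 4
5 | 6
7 | 7

Derivation:
After JOIN cities (4 rows):
teams.rank | teams.yr | cities.rank | cities.city | cities.code
1 | 4 | 1 | SEA | Y1
5 | 6 | 5 | SF | Y2
5 | 6 | 5 | MIA | Z3
7 | 7 | 7 | CHI | Z3
After GROUP BY (3 rows):
teams.rank | max_yr
1 | 4
5 | 6
7 | 7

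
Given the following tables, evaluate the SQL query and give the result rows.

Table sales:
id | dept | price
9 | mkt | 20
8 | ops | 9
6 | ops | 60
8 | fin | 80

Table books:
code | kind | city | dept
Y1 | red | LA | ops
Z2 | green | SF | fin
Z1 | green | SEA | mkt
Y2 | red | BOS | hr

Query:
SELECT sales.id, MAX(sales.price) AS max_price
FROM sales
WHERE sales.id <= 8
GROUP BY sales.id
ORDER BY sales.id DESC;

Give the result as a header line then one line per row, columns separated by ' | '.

After WHERE (3 rows):
sales.id | sales.dept | sales.price
8 | ops | 9
6 | ops | 60
8 | fin | 80
After GROUP BY (2 rows):
sales.id | max_price
8 | 80
6 | 60
After ORDER BY (2 rows):
sales.id | max_price
8 | 80
6 | 60

== RESULT ==
sales.id | max_price
8 | 80
6 | 60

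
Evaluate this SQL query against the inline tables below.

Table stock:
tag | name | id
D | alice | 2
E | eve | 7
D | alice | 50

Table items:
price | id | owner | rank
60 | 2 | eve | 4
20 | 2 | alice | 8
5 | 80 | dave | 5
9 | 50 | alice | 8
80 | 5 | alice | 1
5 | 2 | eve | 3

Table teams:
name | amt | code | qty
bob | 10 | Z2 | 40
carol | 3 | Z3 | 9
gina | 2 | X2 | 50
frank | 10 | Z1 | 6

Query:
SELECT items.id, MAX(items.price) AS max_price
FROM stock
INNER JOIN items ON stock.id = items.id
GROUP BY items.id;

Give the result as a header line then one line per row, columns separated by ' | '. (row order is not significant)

== RESULT ==
items.id | max_price
2 | 60
50 | 9

Derivation:
After JOIN items (4 rows):
stock.tag | stock.name | stock.id | items.price | items.id | items.owner | items.rank
D | alice | 2 | 60 | 2 | eve | 4
D | alice | 2 | 20 | 2 | alice | 8
D | alice | 2 | 5 | 2 | eve | 3
D | alice | 50 | 9 | 50 | alice | 8
After GROUP BY (2 rows):
items.id | max_price
2 | 60
50 | 9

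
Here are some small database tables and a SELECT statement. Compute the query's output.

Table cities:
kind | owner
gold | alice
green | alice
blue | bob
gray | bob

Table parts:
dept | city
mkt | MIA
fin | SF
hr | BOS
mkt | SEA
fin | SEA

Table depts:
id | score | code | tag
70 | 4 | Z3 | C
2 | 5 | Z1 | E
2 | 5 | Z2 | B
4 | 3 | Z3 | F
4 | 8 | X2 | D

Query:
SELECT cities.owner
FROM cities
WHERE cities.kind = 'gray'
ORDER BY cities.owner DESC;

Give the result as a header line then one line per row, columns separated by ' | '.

After WHERE (1 rows):
cities.kind | cities.owner
gray | bob
After SELECT (1 rows):
cities.owner
bob
After ORDER BY (1 rows):
cities.owner
bob

== RESULT ==
cities.owner
bob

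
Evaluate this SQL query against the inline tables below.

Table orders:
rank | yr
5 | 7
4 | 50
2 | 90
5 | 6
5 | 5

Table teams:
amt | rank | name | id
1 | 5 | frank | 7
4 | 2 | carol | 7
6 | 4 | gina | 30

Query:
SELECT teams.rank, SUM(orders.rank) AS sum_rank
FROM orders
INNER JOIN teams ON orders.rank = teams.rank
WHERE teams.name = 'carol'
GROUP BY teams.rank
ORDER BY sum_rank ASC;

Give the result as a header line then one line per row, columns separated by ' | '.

== RESULT ==
teams.rank | sum_rank
2 | 2

Derivation:
After JOIN teams (5 rows):
orders.rank | orders.yr | teams.amt | teams.rank | teams.name | teams.id
5 | 7 | 1 | 5 | frank | 7
4 | 50 | 6 | 4 | gina | 30
2 | 90 | 4 | 2 | carol | 7
5 | 6 | 1 | 5 | frank | 7
5 | 5 | 1 | 5 | frank | 7
After WHERE (1 rows):
orders.rank | orders.yr | teams.amt | teams.rank | teams.name | teams.id
2 | 90 | 4 | 2 | carol | 7
After GROUP BY (1 rows):
teams.rank | sum_rank
2 | 2
After ORDER BY (1 rows):
teams.rank | sum_rank
2 | 2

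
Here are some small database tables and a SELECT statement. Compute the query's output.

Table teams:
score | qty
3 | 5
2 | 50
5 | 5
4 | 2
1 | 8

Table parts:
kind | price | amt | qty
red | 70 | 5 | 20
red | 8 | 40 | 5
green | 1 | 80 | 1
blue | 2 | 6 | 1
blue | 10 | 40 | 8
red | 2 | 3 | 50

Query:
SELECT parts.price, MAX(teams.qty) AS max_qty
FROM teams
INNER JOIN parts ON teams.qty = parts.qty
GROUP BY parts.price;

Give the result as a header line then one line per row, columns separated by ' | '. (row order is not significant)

After JOIN parts (4 rows):
teams.score | teams.qty | parts.kind | parts.price | parts.amt | parts.qty
3 | 5 | red | 8 | 40 | 5
2 | 50 | red | 2 | 3 | 50
5 | 5 | red | 8 | 40 | 5
1 | 8 | blue | 10 | 40 | 8
After GROUP BY (3 rows):
parts.price | max_qty
8 | 5
2 | 50
10 | 8

== RESULT ==
parts.price | max_qty
8 | 5
2 | 50
10 | 8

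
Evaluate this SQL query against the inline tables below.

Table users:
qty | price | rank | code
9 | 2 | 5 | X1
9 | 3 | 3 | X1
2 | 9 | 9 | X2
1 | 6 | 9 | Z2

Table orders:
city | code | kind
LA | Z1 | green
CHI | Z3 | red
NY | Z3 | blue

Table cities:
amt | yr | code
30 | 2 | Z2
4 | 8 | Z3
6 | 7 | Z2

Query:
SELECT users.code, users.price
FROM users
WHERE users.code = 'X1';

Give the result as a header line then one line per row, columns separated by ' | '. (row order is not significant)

== RESULT ==
users.code | users.price
X1 | 2
X1 | 3

Derivation:
After WHERE (2 rows):
users.qty | users.price | users.rank | users.code
9 | 2 | 5 | X1
9 | 3 | 3 | X1
After SELECT (2 rows):
users.code | users.price
X1 | 2
X1 | 3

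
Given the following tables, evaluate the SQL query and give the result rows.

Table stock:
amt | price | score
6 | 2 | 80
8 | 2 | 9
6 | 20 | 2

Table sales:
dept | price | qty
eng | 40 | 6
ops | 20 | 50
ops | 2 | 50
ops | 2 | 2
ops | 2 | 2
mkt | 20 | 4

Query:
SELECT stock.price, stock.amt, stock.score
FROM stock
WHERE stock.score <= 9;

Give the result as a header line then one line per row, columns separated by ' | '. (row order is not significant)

After WHERE (2 rows):
stock.amt | stock.price | stock.score
8 | 2 | 9
6 | 20 | 2
After SELECT (2 rows):
stock.price | stock.amt | stock.score
2 | 8 | 9
20 | 6 | 2

== RESULT ==
stock.price | stock.amt | stock.score
2 | 8 | 9
20 | 6 | 2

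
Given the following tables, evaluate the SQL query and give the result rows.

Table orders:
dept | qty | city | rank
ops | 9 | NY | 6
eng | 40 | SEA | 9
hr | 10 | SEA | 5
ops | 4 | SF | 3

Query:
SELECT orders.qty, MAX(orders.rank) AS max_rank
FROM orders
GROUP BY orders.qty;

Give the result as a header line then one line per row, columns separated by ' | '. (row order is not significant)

After GROUP BY (4 rows):
orders.qty | max_rank
9 | 6
40 | 9
10 | 5
4 | 3

== RESULT ==
orders.qty | max_rank
9 | 6
40 | 9
10 | 5
4 | 3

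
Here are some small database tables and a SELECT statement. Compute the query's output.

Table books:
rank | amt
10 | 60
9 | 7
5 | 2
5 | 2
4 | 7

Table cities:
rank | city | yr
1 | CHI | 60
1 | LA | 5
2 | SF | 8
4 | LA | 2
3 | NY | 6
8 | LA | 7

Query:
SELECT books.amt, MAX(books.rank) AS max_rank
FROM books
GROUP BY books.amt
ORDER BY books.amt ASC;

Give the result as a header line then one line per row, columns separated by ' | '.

After GROUP BY (3 rows):
books.amt | max_rank
60 | 10
7 | 9
2 | 5
After ORDER BY (3 rows):
books.amt | max_rank
2 | 5
7 | 9
60 | 10

== RESULT ==
books.amt | max_rank
2 | 5
7 | 9
60 | 10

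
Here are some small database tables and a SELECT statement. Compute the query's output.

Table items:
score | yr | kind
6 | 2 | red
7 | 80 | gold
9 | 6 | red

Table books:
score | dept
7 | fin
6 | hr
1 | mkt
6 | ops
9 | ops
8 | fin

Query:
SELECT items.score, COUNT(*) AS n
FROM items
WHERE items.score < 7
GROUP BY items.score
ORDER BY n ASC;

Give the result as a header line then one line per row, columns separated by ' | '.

== RESULT ==
items.score | n
6 | 1

Derivation:
After WHERE (1 rows):
items.score | items.yr | items.kind
6 | 2 | red
After GROUP BY (1 rows):
items.score | n
6 | 1
After ORDER BY (1 rows):
items.score | n
6 | 1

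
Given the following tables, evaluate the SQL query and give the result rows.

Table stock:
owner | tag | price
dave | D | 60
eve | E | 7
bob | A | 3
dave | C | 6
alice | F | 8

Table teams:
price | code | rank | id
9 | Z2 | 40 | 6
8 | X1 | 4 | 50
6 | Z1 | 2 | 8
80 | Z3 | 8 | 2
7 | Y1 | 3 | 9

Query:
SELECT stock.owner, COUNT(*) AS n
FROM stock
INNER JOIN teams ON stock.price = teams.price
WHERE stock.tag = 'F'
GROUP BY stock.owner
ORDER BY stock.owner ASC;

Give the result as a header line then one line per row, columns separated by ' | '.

== RESULT ==
stock.owner | n
alice | 1

Derivation:
After JOIN teams (3 rows):
stock.owner | stock.tag | stock.price | teams.price | teams.code | teams.rank | teams.id
eve | E | 7 | 7 | Y1 | 3 | 9
dave | C | 6 | 6 | Z1 | 2 | 8
alice | F | 8 | 8 | X1 | 4 | 50
After WHERE (1 rows):
stock.owner | stock.tag | stock.price | teams.price | teams.code | teams.rank | teams.id
alice | F | 8 | 8 | X1 | 4 | 50
After GROUP BY (1 rows):
stock.owner | n
alice | 1
After ORDER BY (1 rows):
stock.owner | n
alice | 1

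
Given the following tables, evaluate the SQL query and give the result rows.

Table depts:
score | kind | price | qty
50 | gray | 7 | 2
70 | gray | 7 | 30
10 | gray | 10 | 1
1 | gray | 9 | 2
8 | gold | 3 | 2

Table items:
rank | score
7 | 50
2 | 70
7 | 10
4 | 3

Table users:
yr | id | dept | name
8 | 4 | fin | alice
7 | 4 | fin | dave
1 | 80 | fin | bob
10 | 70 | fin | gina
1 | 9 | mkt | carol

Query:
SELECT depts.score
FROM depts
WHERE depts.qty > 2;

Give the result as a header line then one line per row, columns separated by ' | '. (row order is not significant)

== RESULT ==
depts.score
70

Derivation:
After WHERE (1 rows):
depts.score | depts.kind | depts.price | depts.qty
70 | gray | 7 | 30
After SELECT (1 rows):
depts.score
70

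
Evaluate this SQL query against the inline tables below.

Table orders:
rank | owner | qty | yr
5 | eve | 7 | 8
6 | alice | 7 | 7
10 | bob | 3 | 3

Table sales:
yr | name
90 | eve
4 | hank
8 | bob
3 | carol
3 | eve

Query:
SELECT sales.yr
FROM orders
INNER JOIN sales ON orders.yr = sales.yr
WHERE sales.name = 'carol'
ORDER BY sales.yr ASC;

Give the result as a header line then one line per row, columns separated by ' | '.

== RESULT ==
sales.yr
3

Derivation:
After JOIN sales (3 rows):
orders.rank | orders.owner | orders.qty | orders.yr | sales.yr | sales.name
5 | eve | 7 | 8 | 8 | bob
10 | bob | 3 | 3 | 3 | carol
10 | bob | 3 | 3 | 3 | eve
After WHERE (1 rows):
orders.rank | orders.owner | orders.qty | orders.yr | sales.yr | sales.name
10 | bob | 3 | 3 | 3 | carol
After SELECT (1 rows):
sales.yr
3
After ORDER BY (1 rows):
sales.yr
3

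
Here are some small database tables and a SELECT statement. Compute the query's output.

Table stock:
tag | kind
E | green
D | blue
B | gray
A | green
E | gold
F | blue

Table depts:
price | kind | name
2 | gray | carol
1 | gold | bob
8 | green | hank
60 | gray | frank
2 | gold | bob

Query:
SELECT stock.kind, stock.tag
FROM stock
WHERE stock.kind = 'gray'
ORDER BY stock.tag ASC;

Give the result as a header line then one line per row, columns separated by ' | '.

== RESULT ==
stock.kind | stock.tag
gray | B

Derivation:
After WHERE (1 rows):
stock.tag | stock.kind
B | gray
After SELECT (1 rows):
stock.kind | stock.tag
gray | B
After ORDER BY (1 rows):
stock.kind | stock.tag
gray | B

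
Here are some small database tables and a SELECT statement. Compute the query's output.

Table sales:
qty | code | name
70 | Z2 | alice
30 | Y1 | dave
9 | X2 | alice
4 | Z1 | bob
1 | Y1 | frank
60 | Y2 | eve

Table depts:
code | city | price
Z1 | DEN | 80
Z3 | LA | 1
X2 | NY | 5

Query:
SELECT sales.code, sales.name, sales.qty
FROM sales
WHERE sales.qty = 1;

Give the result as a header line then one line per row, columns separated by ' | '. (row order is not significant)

== RESULT ==
sales.code | sales.name | sales.qty
Y1 | frank | 1

Derivation:
After WHERE (1 rows):
sales.qty | sales.code | sales.name
1 | Y1 | frank
After SELECT (1 rows):
sales.code | sales.name | sales.qty
Y1 | frank | 1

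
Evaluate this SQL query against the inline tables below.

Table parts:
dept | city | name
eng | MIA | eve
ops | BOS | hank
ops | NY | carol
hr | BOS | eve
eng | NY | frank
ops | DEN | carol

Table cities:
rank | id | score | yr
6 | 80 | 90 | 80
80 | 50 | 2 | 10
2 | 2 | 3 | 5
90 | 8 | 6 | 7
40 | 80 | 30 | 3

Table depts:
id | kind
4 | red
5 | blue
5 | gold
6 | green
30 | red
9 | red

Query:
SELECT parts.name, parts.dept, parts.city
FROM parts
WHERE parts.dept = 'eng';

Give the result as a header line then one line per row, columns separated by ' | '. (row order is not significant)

After WHERE (2 rows):
parts.dept | parts.city | parts.name
eng | MIA | eve
eng | NY | frank
After SELECT (2 rows):
parts.name | parts.dept | parts.city
eve | eng | MIA
frank | eng | NY

== RESULT ==
parts.name | parts.dept | parts.city
eve | eng | MIA
frank | eng | NY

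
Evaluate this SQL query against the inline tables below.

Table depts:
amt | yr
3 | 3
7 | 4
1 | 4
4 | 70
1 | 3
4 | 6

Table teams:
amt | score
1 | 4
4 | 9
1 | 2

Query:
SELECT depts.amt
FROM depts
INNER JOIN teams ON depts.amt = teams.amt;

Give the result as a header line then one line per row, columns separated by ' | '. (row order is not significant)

== RESULT ==
depts.amt
1
1
4
1
1
4

Derivation:
After JOIN teams (6 rows):
depts.amt | depts.yr | teams.amt | teams.score
1 | 4 | 1 | 4
1 | 4 | 1 | 2
4 | 70 | 4 | 9
1 | 3 | 1 | 4
1 | 3 | 1 | 2
4 | 6 | 4 | 9
After SELECT (6 rows):
depts.amt
1
1
4
1
1
4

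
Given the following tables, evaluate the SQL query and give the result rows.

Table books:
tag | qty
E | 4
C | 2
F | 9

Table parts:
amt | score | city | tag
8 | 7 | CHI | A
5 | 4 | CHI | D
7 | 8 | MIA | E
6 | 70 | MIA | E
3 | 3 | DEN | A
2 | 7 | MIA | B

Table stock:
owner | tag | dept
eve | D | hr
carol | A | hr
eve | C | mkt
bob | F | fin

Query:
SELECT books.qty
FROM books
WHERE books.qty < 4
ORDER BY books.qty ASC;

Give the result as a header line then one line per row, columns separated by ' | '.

== RESULT ==
books.qty
2

Derivation:
After WHERE (1 rows):
books.tag | books.qty
C | 2
After SELECT (1 rows):
books.qty
2
After ORDER BY (1 rows):
books.qty
2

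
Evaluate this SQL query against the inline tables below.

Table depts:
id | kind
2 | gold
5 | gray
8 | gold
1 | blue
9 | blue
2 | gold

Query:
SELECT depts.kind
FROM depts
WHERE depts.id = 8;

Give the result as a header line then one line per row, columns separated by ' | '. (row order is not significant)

== RESULT ==
depts.kind
gold

Derivation:
After WHERE (1 rows):
depts.id | depts.kind
8 | gold
After SELECT (1 rows):
depts.kind
gold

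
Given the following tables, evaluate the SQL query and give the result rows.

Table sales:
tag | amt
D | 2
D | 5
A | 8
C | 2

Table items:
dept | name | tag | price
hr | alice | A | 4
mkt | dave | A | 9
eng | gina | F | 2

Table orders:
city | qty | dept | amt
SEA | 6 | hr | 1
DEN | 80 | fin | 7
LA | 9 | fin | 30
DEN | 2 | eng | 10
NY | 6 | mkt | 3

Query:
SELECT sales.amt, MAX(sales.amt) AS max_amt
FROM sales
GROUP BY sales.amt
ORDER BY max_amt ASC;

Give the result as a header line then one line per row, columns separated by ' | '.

After GROUP BY (3 rows):
sales.amt | max_amt
2 | 2
5 | 5
8 | 8
After ORDER BY (3 rows):
sales.amt | max_amt
2 | 2
5 | 5
8 | 8

== RESULT ==
sales.amt | max_amt
2 | 2
5 | 5
8 | 8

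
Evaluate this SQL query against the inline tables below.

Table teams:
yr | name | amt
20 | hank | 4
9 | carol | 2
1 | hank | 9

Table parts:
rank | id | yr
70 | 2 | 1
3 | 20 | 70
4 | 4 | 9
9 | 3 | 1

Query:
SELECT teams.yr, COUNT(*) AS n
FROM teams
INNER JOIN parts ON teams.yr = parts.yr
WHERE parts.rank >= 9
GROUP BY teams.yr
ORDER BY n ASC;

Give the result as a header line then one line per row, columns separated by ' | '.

== RESULT ==
teams.yr | n
1 | 2

Derivation:
After JOIN parts (3 rows):
teams.yr | teams.name | teams.amt | parts.rank | parts.id | parts.yr
9 | carol | 2 | 4 | 4 | 9
1 | hank | 9 | 70 | 2 | 1
1 | hank | 9 | 9 | 3 | 1
After WHERE (2 rows):
teams.yr | teams.name | teams.amt | parts.rank | parts.id | parts.yr
1 | hank | 9 | 70 | 2 | 1
1 | hank | 9 | 9 | 3 | 1
After GROUP BY (1 rows):
teams.yr | n
1 | 2
After ORDER BY (1 rows):
teams.yr | n
1 | 2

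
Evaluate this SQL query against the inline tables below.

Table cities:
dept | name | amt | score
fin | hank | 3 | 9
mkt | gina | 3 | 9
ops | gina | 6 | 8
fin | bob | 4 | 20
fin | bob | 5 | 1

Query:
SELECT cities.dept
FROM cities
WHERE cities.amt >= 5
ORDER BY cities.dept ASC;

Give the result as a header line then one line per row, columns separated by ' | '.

== RESULT ==
cities.dept
fin
ops

Derivation:
After WHERE (2 rows):
cities.dept | cities.name | cities.amt | cities.score
ops | gina | 6 | 8
fin | bob | 5 | 1
After SELECT (2 rows):
cities.dept
ops
fin
After ORDER BY (2 rows):
cities.dept
fin
ops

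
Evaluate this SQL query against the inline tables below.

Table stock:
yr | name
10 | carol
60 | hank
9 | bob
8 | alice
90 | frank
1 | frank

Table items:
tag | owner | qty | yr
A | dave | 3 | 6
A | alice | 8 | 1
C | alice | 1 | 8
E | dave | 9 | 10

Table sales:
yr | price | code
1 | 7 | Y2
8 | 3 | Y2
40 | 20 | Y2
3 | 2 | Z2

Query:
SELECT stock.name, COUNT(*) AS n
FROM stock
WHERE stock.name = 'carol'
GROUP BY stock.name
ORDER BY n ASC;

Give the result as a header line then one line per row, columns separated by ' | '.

After WHERE (1 rows):
stock.yr | stock.name
10 | carol
After GROUP BY (1 rows):
stock.name | n
carol | 1
After ORDER BY (1 rows):
stock.name | n
carol | 1

== RESULT ==
stock.name | n
carol | 1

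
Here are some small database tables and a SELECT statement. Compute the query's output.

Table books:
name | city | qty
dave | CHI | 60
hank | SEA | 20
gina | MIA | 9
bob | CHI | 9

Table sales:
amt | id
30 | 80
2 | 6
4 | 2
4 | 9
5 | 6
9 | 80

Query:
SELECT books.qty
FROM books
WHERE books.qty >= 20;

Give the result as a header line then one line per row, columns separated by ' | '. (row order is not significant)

== RESULT ==
books.qty
60
20

Derivation:
After WHERE (2 rows):
books.name | books.city | books.qty
dave | CHI | 60
hank | SEA | 20
After SELECT (2 rows):
books.qty
60
20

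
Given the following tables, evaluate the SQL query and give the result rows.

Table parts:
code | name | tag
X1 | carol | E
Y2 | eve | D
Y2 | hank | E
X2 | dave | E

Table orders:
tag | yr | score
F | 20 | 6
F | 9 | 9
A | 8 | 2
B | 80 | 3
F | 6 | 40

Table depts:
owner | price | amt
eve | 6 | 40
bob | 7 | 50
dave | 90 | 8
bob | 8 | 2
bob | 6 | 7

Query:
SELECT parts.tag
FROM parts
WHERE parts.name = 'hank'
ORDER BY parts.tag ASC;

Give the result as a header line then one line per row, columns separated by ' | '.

After WHERE (1 rows):
parts.code | parts.name | parts.tag
Y2 | hank | E
After SELECT (1 rows):
parts.tag
E
After ORDER BY (1 rows):
parts.tag
E

== RESULT ==
parts.tag
E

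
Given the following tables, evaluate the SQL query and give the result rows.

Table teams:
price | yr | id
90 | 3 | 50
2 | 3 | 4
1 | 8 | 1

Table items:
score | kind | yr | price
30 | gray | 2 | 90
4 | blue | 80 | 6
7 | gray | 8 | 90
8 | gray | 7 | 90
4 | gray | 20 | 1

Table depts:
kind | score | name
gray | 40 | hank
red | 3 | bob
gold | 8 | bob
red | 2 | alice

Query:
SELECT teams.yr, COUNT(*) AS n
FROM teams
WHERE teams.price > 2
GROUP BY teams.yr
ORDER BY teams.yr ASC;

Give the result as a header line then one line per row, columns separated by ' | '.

== RESULT ==
teams.yr | n
3 | 1

Derivation:
After WHERE (1 rows):
teams.price | teams.yr | teams.id
90 | 3 | 50
After GROUP BY (1 rows):
teams.yr | n
3 | 1
After ORDER BY (1 rows):
teams.yr | n
3 | 1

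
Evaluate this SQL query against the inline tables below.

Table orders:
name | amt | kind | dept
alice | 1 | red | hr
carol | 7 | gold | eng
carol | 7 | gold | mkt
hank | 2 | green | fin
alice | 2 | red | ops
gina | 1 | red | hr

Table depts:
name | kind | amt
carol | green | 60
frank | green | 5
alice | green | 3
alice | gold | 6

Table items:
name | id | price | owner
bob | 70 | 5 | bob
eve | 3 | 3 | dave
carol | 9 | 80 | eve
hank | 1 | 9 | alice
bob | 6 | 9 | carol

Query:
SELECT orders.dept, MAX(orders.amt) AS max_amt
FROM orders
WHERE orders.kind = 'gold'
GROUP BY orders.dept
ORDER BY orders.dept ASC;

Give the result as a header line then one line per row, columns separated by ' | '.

== RESULT ==
orders.dept | max_amt
eng | 7
mkt | 7

Derivation:
After WHERE (2 rows):
orders.name | orders.amt | orders.kind | orders.dept
carol | 7 | gold | eng
carol | 7 | gold | mkt
After GROUP BY (2 rows):
orders.dept | max_amt
eng | 7
mkt | 7
After ORDER BY (2 rows):
orders.dept | max_amt
eng | 7
mkt | 7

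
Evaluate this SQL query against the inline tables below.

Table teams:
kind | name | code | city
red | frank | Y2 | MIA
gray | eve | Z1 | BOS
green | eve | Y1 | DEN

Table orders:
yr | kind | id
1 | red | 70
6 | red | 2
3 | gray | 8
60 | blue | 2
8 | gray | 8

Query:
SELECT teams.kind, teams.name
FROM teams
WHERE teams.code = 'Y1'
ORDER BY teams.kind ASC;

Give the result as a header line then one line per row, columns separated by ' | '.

== RESULT ==
teams.kind | teams.name
green | eve

Derivation:
After WHERE (1 rows):
teams.kind | teams.name | teams.code | teams.city
green | eve | Y1 | DEN
After SELECT (1 rows):
teams.kind | teams.name
green | eve
After ORDER BY (1 rows):
teams.kind | teams.name
green | eve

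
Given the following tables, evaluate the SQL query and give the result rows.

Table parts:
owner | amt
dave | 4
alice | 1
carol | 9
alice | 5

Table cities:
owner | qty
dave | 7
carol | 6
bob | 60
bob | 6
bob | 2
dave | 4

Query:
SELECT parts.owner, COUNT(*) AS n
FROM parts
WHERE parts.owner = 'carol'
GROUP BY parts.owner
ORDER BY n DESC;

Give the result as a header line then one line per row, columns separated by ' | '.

After WHERE (1 rows):
parts.owner | parts.amt
carol | 9
After GROUP BY (1 rows):
parts.owner | n
carol | 1
After ORDER BY (1 rows):
parts.owner | n
carol | 1

== RESULT ==
parts.owner | n
carol | 1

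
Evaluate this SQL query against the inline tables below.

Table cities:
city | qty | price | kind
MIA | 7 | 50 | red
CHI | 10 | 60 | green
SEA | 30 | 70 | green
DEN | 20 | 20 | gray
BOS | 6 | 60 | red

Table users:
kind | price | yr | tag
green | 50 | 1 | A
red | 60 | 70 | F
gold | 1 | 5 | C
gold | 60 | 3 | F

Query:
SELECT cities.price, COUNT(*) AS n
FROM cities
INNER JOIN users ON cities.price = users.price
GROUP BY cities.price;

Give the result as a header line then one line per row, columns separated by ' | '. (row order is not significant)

After JOIN users (5 rows):
cities.city | cities.qty | cities.price | cities.kind | users.kind | users.price | users.yr | users.tag
MIA | 7 | 50 | red | green | 50 | 1 | A
CHI | 10 | 60 | green | red | 60 | 70 | F
CHI | 10 | 60 | green | gold | 60 | 3 | F
BOS | 6 | 60 | red | red | 60 | 70 | F
BOS | 6 | 60 | red | gold | 60 | 3 | F
After GROUP BY (2 rows):
cities.price | n
50 | 1
60 | 4

== RESULT ==
cities.price | n
50 | 1
60 | 4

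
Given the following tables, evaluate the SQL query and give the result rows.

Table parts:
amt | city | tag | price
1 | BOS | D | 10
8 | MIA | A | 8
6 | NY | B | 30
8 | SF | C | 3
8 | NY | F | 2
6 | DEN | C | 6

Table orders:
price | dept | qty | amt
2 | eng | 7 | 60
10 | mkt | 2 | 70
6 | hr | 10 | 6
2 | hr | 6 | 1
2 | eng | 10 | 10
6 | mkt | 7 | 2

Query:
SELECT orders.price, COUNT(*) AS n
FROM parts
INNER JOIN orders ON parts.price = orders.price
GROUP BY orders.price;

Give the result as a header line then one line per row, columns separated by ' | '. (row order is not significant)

== RESULT ==
orders.price | n
10 | 1
2 | 3
6 | 2

Derivation:
After JOIN orders (6 rows):
parts.amt | parts.city | parts.tag | parts.price | orders.price | orders.dept | orders.qty | orders.amt
1 | BOS | D | 10 | 10 | mkt | 2 | 70
8 | NY | F | 2 | 2 | eng | 7 | 60
8 | NY | F | 2 | 2 | hr | 6 | 1
8 | NY | F | 2 | 2 | eng | 10 | 10
6 | DEN | C | 6 | 6 | hr | 10 | 6
6 | DEN | C | 6 | 6 | mkt | 7 | 2
After GROUP BY (3 rows):
orders.price | n
10 | 1
2 | 3
6 | 2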